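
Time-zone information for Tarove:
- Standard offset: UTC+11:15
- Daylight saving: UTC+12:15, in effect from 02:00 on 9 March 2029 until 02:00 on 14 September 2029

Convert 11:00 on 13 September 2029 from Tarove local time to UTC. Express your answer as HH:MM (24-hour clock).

13 September 2029 falls between 9 March and 14 September, so daylight saving is in effect and Tarove is at UTC+12:15.
11:00 local − 12h15m = 22:45 UTC (rolling into the previous day, 12 September 2029).

22:45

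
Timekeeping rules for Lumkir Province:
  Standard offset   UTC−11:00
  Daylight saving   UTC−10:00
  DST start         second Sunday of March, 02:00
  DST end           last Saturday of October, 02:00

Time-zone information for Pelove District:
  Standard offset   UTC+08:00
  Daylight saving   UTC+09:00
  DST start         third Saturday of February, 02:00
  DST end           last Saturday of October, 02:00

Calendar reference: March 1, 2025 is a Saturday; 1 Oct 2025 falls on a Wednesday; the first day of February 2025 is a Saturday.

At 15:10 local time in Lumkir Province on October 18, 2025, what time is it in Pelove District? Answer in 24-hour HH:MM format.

10:10

1 March 2025 is a Saturday, so the first Sunday is March 2 and the second is March 9.
1 October 2025 is a Wednesday, so Saturdays fall on 4, 11, 18, 25; the last is October 25.
October 18, 2025 lies within the daylight-saving period (9 March – 25 October), so Lumkir Province is on daylight time, UTC−10:00.
15:10 Lumkir Province + 10h = 01:10 UTC (rolling into the next day, 19 October 2025).
1 February 2025 is a Saturday, so the first Saturday is February 1 and the third is February 15.
1 October 2025 is a Wednesday, so Saturdays fall on 4, 11, 18, 25; the last is October 25.
At the standard offset (UTC+08:00), 01:10 UTC + 8h = 09:10 Pelove District standard time.
The standard-time date in Pelove District, October 19, 2025, falls between 15 February and 25 October, so daylight saving is in effect and Pelove District is at UTC+09:00.
01:10 UTC + 9h = 10:10 Pelove District.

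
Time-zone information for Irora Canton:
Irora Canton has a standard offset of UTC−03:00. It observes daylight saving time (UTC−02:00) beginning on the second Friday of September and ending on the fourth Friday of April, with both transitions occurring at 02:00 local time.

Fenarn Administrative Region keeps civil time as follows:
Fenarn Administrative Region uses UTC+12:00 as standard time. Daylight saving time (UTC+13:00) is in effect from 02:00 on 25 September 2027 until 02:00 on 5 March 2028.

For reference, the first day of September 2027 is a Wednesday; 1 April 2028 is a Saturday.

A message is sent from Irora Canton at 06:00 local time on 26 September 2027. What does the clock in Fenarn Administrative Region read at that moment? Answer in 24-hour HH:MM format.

21:00

1 September 2027 is a Wednesday, so the first Friday is September 3 and the second is September 10.
1 April 2028 is a Saturday, so the first Friday is April 7 and the fourth is April 28.
Daylight saving runs 10 September 2027 – 28 April 2028; 26 September 2027 is inside that window, so Irora Canton is at UTC−02:00.
06:00 Irora Canton + 2h = 08:00 UTC.
At the standard offset (UTC+12:00), 08:00 UTC + 12h = 20:00 Fenarn Administrative Region standard time.
The standard-time date in Fenarn Administrative Region, 26 September 2027, falls between 25 September 2027 and 5 March 2028, so daylight saving is in effect and Fenarn Administrative Region is at UTC+13:00.
08:00 UTC + 13h = 21:00 Fenarn Administrative Region.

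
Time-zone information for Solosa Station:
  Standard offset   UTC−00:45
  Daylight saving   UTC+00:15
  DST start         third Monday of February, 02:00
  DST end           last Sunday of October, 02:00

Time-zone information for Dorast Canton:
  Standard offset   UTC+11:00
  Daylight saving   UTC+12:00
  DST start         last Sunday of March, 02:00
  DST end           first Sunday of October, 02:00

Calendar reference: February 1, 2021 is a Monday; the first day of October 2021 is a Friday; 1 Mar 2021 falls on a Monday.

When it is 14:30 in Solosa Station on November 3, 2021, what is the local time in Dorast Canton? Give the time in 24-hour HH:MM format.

1 February 2021 is a Monday, so the first Monday is February 1 and the third is February 15.
1 October 2021 is a Friday, so Sundays fall on 3, 10, 17, 24, 31; the last is October 31.
November 3, 2021 is outside the daylight-saving period (15 February – 31 October), so Solosa Station is on standard time, UTC−00:45.
14:30 Solosa Station + 0h45m = 15:15 UTC.
1 March 2021 is a Monday, so Sundays fall on 7, 14, 21, 28; the last is March 28.
1 October 2021 is a Friday, so the first Sunday is October 3.
At the standard offset (UTC+11:00), 15:15 UTC + 11h = 02:15 Dorast Canton standard time (rolling into the next day, 4 November 2021).
The standard-time date in Dorast Canton, November 4, 2021, is outside the daylight-saving period (28 March – 3 October), so Dorast Canton is on standard time, UTC+11:00.
15:15 UTC + 11h = 02:15 Dorast Canton (rolling into the next day, 4 November 2021).

02:15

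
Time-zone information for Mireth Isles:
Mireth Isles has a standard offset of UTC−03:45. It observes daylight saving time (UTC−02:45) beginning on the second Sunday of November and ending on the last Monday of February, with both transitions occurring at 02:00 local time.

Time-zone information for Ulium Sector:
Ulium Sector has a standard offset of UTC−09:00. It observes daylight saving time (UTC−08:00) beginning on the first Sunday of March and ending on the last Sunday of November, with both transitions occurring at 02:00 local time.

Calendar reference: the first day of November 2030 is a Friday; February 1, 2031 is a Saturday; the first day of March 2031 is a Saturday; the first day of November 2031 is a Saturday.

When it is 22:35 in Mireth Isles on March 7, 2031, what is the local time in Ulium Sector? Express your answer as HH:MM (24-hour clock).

1 November 2030 is a Friday, so the first Sunday is November 3 and the second is November 10.
1 February 2031 is a Saturday, so Mondays fall on 3, 10, 17, 24; the last is February 24.
March 7, 2031 is outside the daylight-saving period (10 November 2030 – 24 February 2031), so Mireth Isles is on standard time, UTC−03:45.
22:35 Mireth Isles + 3h45m = 02:20 UTC (rolling into the next day, 8 March 2031).
1 March 2031 is a Saturday, so the first Sunday is March 2.
1 November 2031 is a Saturday, so Sundays fall on 2, 9, 16, 23, 30; the last is November 30.
At the standard offset (UTC−09:00), 02:20 UTC − 9h = 17:20 Ulium Sector standard time (rolling into the previous day, 7 March 2031).
The standard-time date in Ulium Sector, March 7, 2031, falls between 2 March and 30 November, so daylight saving is in effect and Ulium Sector is at UTC−08:00.
02:20 UTC − 8h = 18:20 Ulium Sector (rolling into the previous day, 7 March 2031).

18:20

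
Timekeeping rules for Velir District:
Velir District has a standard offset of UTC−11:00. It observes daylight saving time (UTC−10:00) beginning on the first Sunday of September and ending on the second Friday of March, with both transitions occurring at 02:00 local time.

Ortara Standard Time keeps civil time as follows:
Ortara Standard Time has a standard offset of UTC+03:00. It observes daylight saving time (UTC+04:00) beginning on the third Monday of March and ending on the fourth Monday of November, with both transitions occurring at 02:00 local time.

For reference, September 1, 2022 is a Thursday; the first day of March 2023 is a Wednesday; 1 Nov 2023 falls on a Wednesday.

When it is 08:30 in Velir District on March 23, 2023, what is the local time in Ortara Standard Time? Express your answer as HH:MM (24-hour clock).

23:30

1 September 2022 is a Thursday, so the first Sunday is September 4.
1 March 2023 is a Wednesday, so the first Friday is March 3 and the second is March 10.
Daylight saving runs 4 September 2022 – 10 March 2023; March 23, 2023 is outside that window, so Velir District is on standard time at UTC−11:00.
08:30 Velir District + 11h = 19:30 UTC.
1 March 2023 is a Wednesday, so the first Monday is March 6 and the third is March 20.
1 November 2023 is a Wednesday, so the first Monday is November 6 and the fourth is November 27.
At the standard offset (UTC+03:00), 19:30 UTC + 3h = 22:30 Ortara Standard Time standard time.
The standard-time date in Ortara Standard Time, March 23, 2023, falls between 20 March and 27 November, so daylight saving is in effect and Ortara Standard Time is at UTC+04:00.
19:30 UTC + 4h = 23:30 Ortara Standard Time.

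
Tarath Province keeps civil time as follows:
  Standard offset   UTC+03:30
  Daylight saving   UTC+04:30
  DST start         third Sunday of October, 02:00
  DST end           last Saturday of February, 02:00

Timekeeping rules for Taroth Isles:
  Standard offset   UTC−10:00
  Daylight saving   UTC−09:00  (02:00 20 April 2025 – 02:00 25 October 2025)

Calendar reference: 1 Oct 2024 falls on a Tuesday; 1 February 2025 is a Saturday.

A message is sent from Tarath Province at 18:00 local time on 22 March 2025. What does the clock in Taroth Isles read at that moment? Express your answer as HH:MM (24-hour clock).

04:30

1 October 2024 is a Tuesday, so the first Sunday is October 6 and the third is October 20.
1 February 2025 is a Saturday, so Saturdays fall on 1, 8, 15, 22; the last is February 22.
22 March 2025 does not fall between 20 October 2024 and 22 February 2025, so daylight saving is not in effect and Tarath Province is at UTC+03:30.
18:00 Tarath Province − 3h30m = 14:30 UTC.
At the standard offset (UTC−10:00), 14:30 UTC − 10h = 04:30 Taroth Isles standard time.
The standard-time date in Taroth Isles, 22 March 2025, does not fall between 20 April and 25 October, so daylight saving is not in effect and Taroth Isles is at UTC−10:00.
14:30 UTC − 10h = 04:30 Taroth Isles.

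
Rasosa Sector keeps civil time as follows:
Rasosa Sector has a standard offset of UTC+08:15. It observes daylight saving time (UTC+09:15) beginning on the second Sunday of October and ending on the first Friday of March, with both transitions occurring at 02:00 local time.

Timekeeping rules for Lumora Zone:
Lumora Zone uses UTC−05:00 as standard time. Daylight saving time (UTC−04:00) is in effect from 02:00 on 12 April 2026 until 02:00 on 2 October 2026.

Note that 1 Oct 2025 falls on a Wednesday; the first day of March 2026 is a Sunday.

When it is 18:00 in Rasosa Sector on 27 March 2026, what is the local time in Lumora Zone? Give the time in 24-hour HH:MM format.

1 October 2025 is a Wednesday, so the first Sunday is October 5 and the second is October 12.
1 March 2026 is a Sunday, so the first Friday is March 6.
Daylight saving runs 12 October 2025 – 6 March 2026; 27 March 2026 is outside that window, so Rasosa Sector is on standard time at UTC+08:15.
18:00 Rasosa Sector − 8h15m = 09:45 UTC.
At the standard offset (UTC−05:00), 09:45 UTC − 5h = 04:45 Lumora Zone standard time.
The standard-time date in Lumora Zone, 27 March 2026, does not fall between 12 April and 2 October, so daylight saving is not in effect and Lumora Zone is at UTC−05:00.
09:45 UTC − 5h = 04:45 Lumora Zone.

04:45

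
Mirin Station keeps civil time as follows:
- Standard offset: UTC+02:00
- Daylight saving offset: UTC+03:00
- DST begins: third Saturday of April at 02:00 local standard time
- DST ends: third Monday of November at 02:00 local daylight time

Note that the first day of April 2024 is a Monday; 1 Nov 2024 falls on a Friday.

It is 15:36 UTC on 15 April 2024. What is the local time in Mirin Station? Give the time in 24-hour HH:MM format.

1 April 2024 is a Monday, so the first Saturday is April 6 and the third is April 20.
1 November 2024 is a Friday, so the first Monday is November 4 and the third is November 18.
At the standard offset (UTC+02:00), 15:36 UTC + 2h = 17:36 Mirin Station standard time.
Daylight saving runs 20 April – 18 November; the standard-time date in Mirin Station, 15 April 2024, is outside that window, so Mirin Station is on standard time at UTC+02:00.
15:36 UTC + 2h = 17:36 local.

17:36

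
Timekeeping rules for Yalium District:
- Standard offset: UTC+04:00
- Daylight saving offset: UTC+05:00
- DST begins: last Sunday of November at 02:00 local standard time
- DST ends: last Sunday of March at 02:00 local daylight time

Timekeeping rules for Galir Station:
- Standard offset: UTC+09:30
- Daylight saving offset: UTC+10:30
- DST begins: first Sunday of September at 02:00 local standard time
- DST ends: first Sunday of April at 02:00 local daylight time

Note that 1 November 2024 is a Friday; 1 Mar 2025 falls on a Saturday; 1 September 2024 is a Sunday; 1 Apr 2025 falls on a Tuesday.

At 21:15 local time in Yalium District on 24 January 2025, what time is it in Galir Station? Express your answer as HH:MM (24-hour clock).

1 November 2024 is a Friday, so Sundays fall on 3, 10, 17, 24; the last is November 24.
1 March 2025 is a Saturday, so Sundays fall on 2, 9, 16, 23, 30; the last is March 30.
Daylight saving runs 24 November 2024 – 30 March 2025; 24 January 2025 is inside that window, so Yalium District is at UTC+05:00.
21:15 Yalium District − 5h = 16:15 UTC.
1 September 2024 is a Sunday, so the first Sunday is September 1.
1 April 2025 is a Tuesday, so the first Sunday is April 6.
At the standard offset (UTC+09:30), 16:15 UTC + 9h30m = 01:45 Galir Station standard time (rolling into the next day, 25 January 2025).
The standard-time date in Galir Station, 25 January 2025, lies within the daylight-saving period (1 September 2024 – 6 April 2025), so Galir Station is on daylight time, UTC+10:30.
16:15 UTC + 10h30m = 02:45 Galir Station (rolling into the next day, 25 January 2025).

02:45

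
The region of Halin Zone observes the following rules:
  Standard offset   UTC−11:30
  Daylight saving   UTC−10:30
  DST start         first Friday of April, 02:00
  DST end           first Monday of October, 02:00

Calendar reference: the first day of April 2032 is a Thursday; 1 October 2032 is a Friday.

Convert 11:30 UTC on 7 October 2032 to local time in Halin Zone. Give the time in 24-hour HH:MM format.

1 April 2032 is a Thursday, so the first Friday is April 2.
1 October 2032 is a Friday, so the first Monday is October 4.
At the standard offset (UTC−11:30), 11:30 UTC − 11h30m = 00:00 Halin Zone standard time.
The standard-time date in Halin Zone, 7 October 2032, is outside the daylight-saving period (2 April – 4 October), so Halin Zone is on standard time, UTC−11:30.
11:30 UTC − 11h30m = 00:00 local.

00:00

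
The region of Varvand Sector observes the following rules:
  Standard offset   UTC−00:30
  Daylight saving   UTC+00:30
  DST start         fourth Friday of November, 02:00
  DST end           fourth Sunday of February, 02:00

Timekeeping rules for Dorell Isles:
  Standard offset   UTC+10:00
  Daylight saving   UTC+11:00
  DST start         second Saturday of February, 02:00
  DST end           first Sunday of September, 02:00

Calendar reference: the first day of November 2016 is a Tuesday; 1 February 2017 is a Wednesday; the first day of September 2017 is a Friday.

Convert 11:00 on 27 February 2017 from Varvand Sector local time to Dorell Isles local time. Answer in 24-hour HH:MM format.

22:30

1 November 2016 is a Tuesday, so the first Friday is November 4 and the fourth is November 25.
1 February 2017 is a Wednesday, so the first Sunday is February 5 and the fourth is February 26.
Daylight saving runs 25 November 2016 – 26 February 2017; 27 February 2017 is outside that window, so Varvand Sector is on standard time at UTC−00:30.
11:00 Varvand Sector + 0h30m = 11:30 UTC.
1 February 2017 is a Wednesday, so the first Saturday is February 4 and the second is February 11.
1 September 2017 is a Friday, so the first Sunday is September 3.
At the standard offset (UTC+10:00), 11:30 UTC + 10h = 21:30 Dorell Isles standard time.
The standard-time date in Dorell Isles, 27 February 2017, falls between 11 February and 3 September, so daylight saving is in effect and Dorell Isles is at UTC+11:00.
11:30 UTC + 11h = 22:30 Dorell Isles.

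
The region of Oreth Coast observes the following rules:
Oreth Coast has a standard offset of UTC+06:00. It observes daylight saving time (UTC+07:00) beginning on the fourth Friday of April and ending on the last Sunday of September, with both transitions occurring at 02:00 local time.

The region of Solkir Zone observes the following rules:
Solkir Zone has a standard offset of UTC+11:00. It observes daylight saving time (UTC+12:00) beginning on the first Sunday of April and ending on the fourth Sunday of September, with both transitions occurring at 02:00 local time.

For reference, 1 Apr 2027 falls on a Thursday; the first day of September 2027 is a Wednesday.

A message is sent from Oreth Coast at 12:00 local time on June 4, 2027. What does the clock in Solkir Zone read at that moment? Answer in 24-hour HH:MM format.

1 April 2027 is a Thursday, so the first Friday is April 2 and the fourth is April 23.
1 September 2027 is a Wednesday, so Sundays fall on 5, 12, 19, 26; the last is September 26.
Daylight saving runs 23 April – 26 September; June 4, 2027 is inside that window, so Oreth Coast is at UTC+07:00.
12:00 Oreth Coast − 7h = 05:00 UTC.
1 April 2027 is a Thursday, so the first Sunday is April 4.
1 September 2027 is a Wednesday, so the first Sunday is September 5 and the fourth is September 26.
At the standard offset (UTC+11:00), 05:00 UTC + 11h = 16:00 Solkir Zone standard time.
The standard-time date in Solkir Zone, June 4, 2027, lies within the daylight-saving period (4 April – 26 September), so Solkir Zone is on daylight time, UTC+12:00.
05:00 UTC + 12h = 17:00 Solkir Zone.

17:00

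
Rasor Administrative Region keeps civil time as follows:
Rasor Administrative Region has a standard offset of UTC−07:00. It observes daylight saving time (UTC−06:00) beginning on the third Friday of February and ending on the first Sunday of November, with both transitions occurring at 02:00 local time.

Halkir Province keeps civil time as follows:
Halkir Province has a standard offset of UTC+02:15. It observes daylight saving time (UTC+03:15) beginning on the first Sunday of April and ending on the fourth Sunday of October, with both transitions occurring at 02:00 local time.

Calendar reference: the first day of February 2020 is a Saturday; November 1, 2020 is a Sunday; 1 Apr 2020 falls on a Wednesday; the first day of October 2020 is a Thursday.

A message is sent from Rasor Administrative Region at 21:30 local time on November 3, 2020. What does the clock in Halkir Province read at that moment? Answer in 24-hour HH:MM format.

06:45

1 February 2020 is a Saturday, so the first Friday is February 7 and the third is February 21.
1 November 2020 is a Sunday, so the first Sunday is November 1.
Daylight saving runs 21 February – 1 November; November 3, 2020 is outside that window, so Rasor Administrative Region is on standard time at UTC−07:00.
21:30 Rasor Administrative Region + 7h = 04:30 UTC (rolling into the next day, 4 November 2020).
1 April 2020 is a Wednesday, so the first Sunday is April 5.
1 October 2020 is a Thursday, so the first Sunday is October 4 and the fourth is October 25.
At the standard offset (UTC+02:15), 04:30 UTC + 2h15m = 06:45 Halkir Province standard time.
The standard-time date in Halkir Province, November 4, 2020, is outside the daylight-saving period (5 April – 25 October), so Halkir Province is on standard time, UTC+02:15.
04:30 UTC + 2h15m = 06:45 Halkir Province.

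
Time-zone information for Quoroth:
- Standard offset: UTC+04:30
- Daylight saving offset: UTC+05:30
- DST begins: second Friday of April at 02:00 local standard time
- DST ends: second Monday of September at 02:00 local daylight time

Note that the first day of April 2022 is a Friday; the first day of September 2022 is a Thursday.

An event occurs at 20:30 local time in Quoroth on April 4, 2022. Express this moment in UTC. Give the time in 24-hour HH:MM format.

16:00

1 April 2022 is a Friday, so the first Friday is April 1 and the second is April 8.
1 September 2022 is a Thursday, so the first Monday is September 5 and the second is September 12.
April 4, 2022 is outside the daylight-saving period (8 April – 12 September), so Quoroth is on standard time, UTC+04:30.
20:30 local − 4h30m = 16:00 UTC.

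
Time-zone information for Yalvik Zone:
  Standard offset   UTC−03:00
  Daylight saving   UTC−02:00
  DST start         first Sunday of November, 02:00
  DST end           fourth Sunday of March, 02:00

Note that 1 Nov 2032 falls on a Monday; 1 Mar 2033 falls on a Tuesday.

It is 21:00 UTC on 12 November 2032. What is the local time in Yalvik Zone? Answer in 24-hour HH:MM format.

1 November 2032 is a Monday, so the first Sunday is November 7.
1 March 2033 is a Tuesday, so the first Sunday is March 6 and the fourth is March 27.
At the standard offset (UTC−03:00), 21:00 UTC − 3h = 18:00 Yalvik Zone standard time.
Daylight saving runs 7 November 2032 – 27 March 2033; the standard-time date in Yalvik Zone, 12 November 2032, is inside that window, so Yalvik Zone is at UTC−02:00.
21:00 UTC − 2h = 19:00 local.

19:00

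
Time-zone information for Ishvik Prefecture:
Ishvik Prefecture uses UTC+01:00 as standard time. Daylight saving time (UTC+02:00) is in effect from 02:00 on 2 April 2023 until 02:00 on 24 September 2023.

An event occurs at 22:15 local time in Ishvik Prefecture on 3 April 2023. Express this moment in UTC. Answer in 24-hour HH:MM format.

20:15

3 April 2023 falls between 2 April and 24 September, so daylight saving is in effect and Ishvik Prefecture is at UTC+02:00.
22:15 local − 2h = 20:15 UTC.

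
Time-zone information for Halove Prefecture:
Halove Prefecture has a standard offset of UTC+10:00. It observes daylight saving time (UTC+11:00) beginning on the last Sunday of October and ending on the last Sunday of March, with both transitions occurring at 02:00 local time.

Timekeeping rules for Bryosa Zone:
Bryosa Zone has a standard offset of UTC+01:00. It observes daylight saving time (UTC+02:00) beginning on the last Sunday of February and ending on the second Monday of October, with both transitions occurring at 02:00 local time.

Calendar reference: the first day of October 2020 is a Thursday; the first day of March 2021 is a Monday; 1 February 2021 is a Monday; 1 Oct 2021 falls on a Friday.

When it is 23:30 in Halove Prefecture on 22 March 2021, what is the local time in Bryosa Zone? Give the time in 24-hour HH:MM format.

14:30

1 October 2020 is a Thursday, so Sundays fall on 4, 11, 18, 25; the last is October 25.
1 March 2021 is a Monday, so Sundays fall on 7, 14, 21, 28; the last is March 28.
Daylight saving runs 25 October 2020 – 28 March 2021; 22 March 2021 is inside that window, so Halove Prefecture is at UTC+11:00.
23:30 Halove Prefecture − 11h = 12:30 UTC.
1 February 2021 is a Monday, so Sundays fall on 7, 14, 21, 28; the last is February 28.
1 October 2021 is a Friday, so the first Monday is October 4 and the second is October 11.
At the standard offset (UTC+01:00), 12:30 UTC + 1h = 13:30 Bryosa Zone standard time.
Daylight saving runs 28 February – 11 October; the standard-time date in Bryosa Zone, 22 March 2021, is inside that window, so Bryosa Zone is at UTC+02:00.
12:30 UTC + 2h = 14:30 Bryosa Zone.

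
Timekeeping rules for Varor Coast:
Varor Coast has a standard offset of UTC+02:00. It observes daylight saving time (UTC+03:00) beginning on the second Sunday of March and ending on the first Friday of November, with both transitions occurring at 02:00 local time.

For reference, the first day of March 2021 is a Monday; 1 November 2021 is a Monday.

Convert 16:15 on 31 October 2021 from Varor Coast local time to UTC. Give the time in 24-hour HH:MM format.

1 March 2021 is a Monday, so the first Sunday is March 7 and the second is March 14.
1 November 2021 is a Monday, so the first Friday is November 5.
31 October 2021 falls between 14 March and 5 November, so daylight saving is in effect and Varor Coast is at UTC+03:00.
16:15 local − 3h = 13:15 UTC.

13:15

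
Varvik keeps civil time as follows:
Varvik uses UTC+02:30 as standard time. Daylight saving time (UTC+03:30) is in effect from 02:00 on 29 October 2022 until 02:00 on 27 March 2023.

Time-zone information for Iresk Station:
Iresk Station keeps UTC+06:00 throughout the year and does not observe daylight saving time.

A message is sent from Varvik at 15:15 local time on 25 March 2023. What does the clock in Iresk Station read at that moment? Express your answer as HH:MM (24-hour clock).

25 March 2023 falls between 29 October 2022 and 27 March 2023, so daylight saving is in effect and Varvik is at UTC+03:30.
15:15 Varvik − 3h30m = 11:45 UTC.
Iresk Station stays on UTC+06:00 all year.
11:45 UTC + 6h = 17:45 Iresk Station.

17:45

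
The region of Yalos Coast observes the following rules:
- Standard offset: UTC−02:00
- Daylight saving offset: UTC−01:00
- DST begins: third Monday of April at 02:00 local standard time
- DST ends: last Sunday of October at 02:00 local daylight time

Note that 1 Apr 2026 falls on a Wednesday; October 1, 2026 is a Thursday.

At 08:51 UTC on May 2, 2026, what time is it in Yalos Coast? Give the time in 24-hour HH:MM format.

1 April 2026 is a Wednesday, so the first Monday is April 6 and the third is April 20.
1 October 2026 is a Thursday, so Sundays fall on 4, 11, 18, 25; the last is October 25.
At the standard offset (UTC−02:00), 08:51 UTC − 2h = 06:51 Yalos Coast standard time.
The standard-time date in Yalos Coast, May 2, 2026, falls between 20 April and 25 October, so daylight saving is in effect and Yalos Coast is at UTC−01:00.
08:51 UTC − 1h = 07:51 local.

07:51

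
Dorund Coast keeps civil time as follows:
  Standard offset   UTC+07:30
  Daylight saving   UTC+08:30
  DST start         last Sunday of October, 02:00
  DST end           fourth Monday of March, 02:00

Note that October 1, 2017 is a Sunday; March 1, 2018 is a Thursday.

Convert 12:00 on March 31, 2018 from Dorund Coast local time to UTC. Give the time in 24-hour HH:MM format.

1 October 2017 is a Sunday, so Sundays fall on 1, 8, 15, 22, 29; the last is October 29.
1 March 2018 is a Thursday, so the first Monday is March 5 and the fourth is March 26.
Daylight saving runs 29 October 2017 – 26 March 2018; March 31, 2018 is outside that window, so Dorund Coast is on standard time at UTC+07:30.
12:00 local − 7h30m = 04:30 UTC.

04:30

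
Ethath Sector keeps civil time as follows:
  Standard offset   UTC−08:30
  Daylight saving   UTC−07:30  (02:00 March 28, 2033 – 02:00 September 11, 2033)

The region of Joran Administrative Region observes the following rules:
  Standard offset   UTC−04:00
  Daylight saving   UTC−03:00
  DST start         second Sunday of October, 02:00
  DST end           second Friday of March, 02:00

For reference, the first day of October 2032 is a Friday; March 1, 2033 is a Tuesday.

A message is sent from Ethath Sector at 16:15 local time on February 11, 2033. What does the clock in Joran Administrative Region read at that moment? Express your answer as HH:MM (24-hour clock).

21:45

Daylight saving runs 28 March – 11 September; February 11, 2033 is outside that window, so Ethath Sector is on standard time at UTC−08:30.
16:15 Ethath Sector + 8h30m = 00:45 UTC (rolling into the next day, 12 February 2033).
1 October 2032 is a Friday, so the first Sunday is October 3 and the second is October 10.
1 March 2033 is a Tuesday, so the first Friday is March 4 and the second is March 11.
At the standard offset (UTC−04:00), 00:45 UTC − 4h = 20:45 Joran Administrative Region standard time (rolling into the previous day, 11 February 2033).
The standard-time date in Joran Administrative Region, February 11, 2033, lies within the daylight-saving period (10 October 2032 – 11 March 2033), so Joran Administrative Region is on daylight time, UTC−03:00.
00:45 UTC − 3h = 21:45 Joran Administrative Region (rolling into the previous day, 11 February 2033).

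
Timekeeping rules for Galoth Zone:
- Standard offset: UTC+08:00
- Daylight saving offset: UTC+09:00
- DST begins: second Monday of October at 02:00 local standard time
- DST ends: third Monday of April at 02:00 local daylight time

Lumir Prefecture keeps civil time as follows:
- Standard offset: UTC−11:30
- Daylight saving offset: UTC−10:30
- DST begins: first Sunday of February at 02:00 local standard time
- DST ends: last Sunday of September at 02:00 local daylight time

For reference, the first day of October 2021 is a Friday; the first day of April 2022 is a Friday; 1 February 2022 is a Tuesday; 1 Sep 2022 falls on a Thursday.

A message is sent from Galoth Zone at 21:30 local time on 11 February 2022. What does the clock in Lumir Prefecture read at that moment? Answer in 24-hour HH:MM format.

02:00

1 October 2021 is a Friday, so the first Monday is October 4 and the second is October 11.
1 April 2022 is a Friday, so the first Monday is April 4 and the third is April 18.
Daylight saving runs 11 October 2021 – 18 April 2022; 11 February 2022 is inside that window, so Galoth Zone is at UTC+09:00.
21:30 Galoth Zone − 9h = 12:30 UTC.
1 February 2022 is a Tuesday, so the first Sunday is February 6.
1 September 2022 is a Thursday, so Sundays fall on 4, 11, 18, 25; the last is September 25.
At the standard offset (UTC−11:30), 12:30 UTC − 11h30m = 01:00 Lumir Prefecture standard time.
Daylight saving runs 6 February – 25 September; the standard-time date in Lumir Prefecture, 11 February 2022, is inside that window, so Lumir Prefecture is at UTC−10:30.
12:30 UTC − 10h30m = 02:00 Lumir Prefecture.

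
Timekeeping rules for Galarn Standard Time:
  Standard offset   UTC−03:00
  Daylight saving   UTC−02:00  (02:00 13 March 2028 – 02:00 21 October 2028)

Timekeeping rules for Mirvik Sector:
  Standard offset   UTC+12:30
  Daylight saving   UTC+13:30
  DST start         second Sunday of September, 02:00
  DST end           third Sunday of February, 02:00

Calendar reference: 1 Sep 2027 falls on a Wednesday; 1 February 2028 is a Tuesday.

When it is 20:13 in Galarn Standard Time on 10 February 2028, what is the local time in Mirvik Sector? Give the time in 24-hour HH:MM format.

Daylight saving runs 13 March – 21 October; 10 February 2028 is outside that window, so Galarn Standard Time is on standard time at UTC−03:00.
20:13 Galarn Standard Time + 3h = 23:13 UTC.
1 September 2027 is a Wednesday, so the first Sunday is September 5 and the second is September 12.
1 February 2028 is a Tuesday, so the first Sunday is February 6 and the third is February 20.
At the standard offset (UTC+12:30), 23:13 UTC + 12h30m = 11:43 Mirvik Sector standard time (rolling into the next day, 11 February 2028).
The standard-time date in Mirvik Sector, 11 February 2028, lies within the daylight-saving period (12 September 2027 – 20 February 2028), so Mirvik Sector is on daylight time, UTC+13:30.
23:13 UTC + 13h30m = 12:43 Mirvik Sector (rolling into the next day, 11 February 2028).

12:43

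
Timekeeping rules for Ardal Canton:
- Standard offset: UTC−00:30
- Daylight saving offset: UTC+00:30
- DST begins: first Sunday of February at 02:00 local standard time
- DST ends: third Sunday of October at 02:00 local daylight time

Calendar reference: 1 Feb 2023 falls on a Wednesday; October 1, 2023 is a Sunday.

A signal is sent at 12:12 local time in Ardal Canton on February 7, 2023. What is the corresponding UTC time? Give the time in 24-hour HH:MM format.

1 February 2023 is a Wednesday, so the first Sunday is February 5.
1 October 2023 is a Sunday, so the first Sunday is October 1 and the third is October 15.
Daylight saving runs 5 February – 15 October; February 7, 2023 is inside that window, so Ardal Canton is at UTC+00:30.
12:12 local − 0h30m = 11:42 UTC.

11:42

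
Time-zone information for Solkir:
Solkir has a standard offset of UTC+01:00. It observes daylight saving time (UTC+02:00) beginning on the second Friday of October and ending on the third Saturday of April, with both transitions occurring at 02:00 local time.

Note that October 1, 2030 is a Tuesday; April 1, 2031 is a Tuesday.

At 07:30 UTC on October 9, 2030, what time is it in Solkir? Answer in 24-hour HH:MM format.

1 October 2030 is a Tuesday, so the first Friday is October 4 and the second is October 11.
1 April 2031 is a Tuesday, so the first Saturday is April 5 and the third is April 19.
At the standard offset (UTC+01:00), 07:30 UTC + 1h = 08:30 Solkir standard time.
The standard-time date in Solkir, October 9, 2030, does not fall between 11 October 2030 and 19 April 2031, so daylight saving is not in effect and Solkir is at UTC+01:00.
07:30 UTC + 1h = 08:30 local.

08:30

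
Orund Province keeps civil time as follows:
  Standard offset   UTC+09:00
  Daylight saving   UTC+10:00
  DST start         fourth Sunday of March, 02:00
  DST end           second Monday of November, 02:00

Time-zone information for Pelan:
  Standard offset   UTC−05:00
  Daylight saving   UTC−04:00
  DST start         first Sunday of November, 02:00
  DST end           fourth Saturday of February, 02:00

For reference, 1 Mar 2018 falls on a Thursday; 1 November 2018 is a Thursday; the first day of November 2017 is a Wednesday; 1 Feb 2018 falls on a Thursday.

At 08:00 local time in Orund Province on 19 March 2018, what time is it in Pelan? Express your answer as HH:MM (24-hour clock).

1 March 2018 is a Thursday, so the first Sunday is March 4 and the fourth is March 25.
1 November 2018 is a Thursday, so the first Monday is November 5 and the second is November 12.
Daylight saving runs 25 March – 12 November; 19 March 2018 is outside that window, so Orund Province is on standard time at UTC+09:00.
08:00 Orund Province − 9h = 23:00 UTC (rolling into the previous day, 18 March 2018).
1 November 2017 is a Wednesday, so the first Sunday is November 5.
1 February 2018 is a Thursday, so the first Saturday is February 3 and the fourth is February 24.
At the standard offset (UTC−05:00), 23:00 UTC − 5h = 18:00 Pelan standard time.
Daylight saving runs 5 November 2017 – 24 February 2018; the standard-time date in Pelan, 18 March 2018, is outside that window, so Pelan is on standard time at UTC−05:00.
23:00 UTC − 5h = 18:00 Pelan.

18:00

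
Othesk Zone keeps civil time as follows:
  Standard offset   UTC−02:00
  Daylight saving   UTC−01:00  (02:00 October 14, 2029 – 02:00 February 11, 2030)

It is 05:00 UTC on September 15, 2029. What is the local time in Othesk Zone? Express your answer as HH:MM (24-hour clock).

03:00

At the standard offset (UTC−02:00), 05:00 UTC − 2h = 03:00 Othesk Zone standard time.
The standard-time date in Othesk Zone, September 15, 2029, does not fall between 14 October 2029 and 11 February 2030, so daylight saving is not in effect and Othesk Zone is at UTC−02:00.
05:00 UTC − 2h = 03:00 local.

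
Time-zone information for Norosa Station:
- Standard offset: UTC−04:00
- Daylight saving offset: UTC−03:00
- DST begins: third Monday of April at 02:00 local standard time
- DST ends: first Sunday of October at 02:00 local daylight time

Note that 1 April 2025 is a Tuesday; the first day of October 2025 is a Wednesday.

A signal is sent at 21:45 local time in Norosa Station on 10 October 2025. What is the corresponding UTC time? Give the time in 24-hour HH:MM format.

1 April 2025 is a Tuesday, so the first Monday is April 7 and the third is April 21.
1 October 2025 is a Wednesday, so the first Sunday is October 5.
10 October 2025 does not fall between 21 April and 5 October, so daylight saving is not in effect and Norosa Station is at UTC−04:00.
21:45 local + 4h = 01:45 UTC (rolling into the next day, 11 October 2025).

01:45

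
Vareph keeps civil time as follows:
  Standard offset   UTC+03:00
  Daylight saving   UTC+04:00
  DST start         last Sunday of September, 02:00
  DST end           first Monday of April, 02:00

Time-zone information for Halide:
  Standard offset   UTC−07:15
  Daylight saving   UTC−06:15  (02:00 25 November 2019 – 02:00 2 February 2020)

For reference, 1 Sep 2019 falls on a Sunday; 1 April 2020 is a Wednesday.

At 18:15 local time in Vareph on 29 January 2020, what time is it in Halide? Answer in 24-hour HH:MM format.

08:00

1 September 2019 is a Sunday, so Sundays fall on 1, 8, 15, 22, 29; the last is September 29.
1 April 2020 is a Wednesday, so the first Monday is April 6.
29 January 2020 lies within the daylight-saving period (29 September 2019 – 6 April 2020), so Vareph is on daylight time, UTC+04:00.
18:15 Vareph − 4h = 14:15 UTC.
At the standard offset (UTC−07:15), 14:15 UTC − 7h15m = 07:00 Halide standard time.
The standard-time date in Halide, 29 January 2020, falls between 25 November 2019 and 2 February 2020, so daylight saving is in effect and Halide is at UTC−06:15.
14:15 UTC − 6h15m = 08:00 Halide.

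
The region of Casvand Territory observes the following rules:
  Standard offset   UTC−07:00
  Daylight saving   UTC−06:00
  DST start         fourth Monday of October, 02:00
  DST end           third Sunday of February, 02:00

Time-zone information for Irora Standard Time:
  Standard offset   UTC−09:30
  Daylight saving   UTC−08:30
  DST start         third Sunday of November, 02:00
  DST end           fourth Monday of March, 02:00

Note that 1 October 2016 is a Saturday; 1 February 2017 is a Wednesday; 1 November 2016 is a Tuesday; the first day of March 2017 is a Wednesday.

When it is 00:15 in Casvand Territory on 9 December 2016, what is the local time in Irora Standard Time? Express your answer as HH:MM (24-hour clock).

1 October 2016 is a Saturday, so the first Monday is October 3 and the fourth is October 24.
1 February 2017 is a Wednesday, so the first Sunday is February 5 and the third is February 19.
9 December 2016 falls between 24 October 2016 and 19 February 2017, so daylight saving is in effect and Casvand Territory is at UTC−06:00.
00:15 Casvand Territory + 6h = 06:15 UTC.
1 November 2016 is a Tuesday, so the first Sunday is November 6 and the third is November 20.
1 March 2017 is a Wednesday, so the first Monday is March 6 and the fourth is March 27.
At the standard offset (UTC−09:30), 06:15 UTC − 9h30m = 20:45 Irora Standard Time standard time (rolling into the previous day, 8 December 2016).
Daylight saving runs 20 November 2016 – 27 March 2017; the standard-time date in Irora Standard Time, 8 December 2016, is inside that window, so Irora Standard Time is at UTC−08:30.
06:15 UTC − 8h30m = 21:45 Irora Standard Time (rolling into the previous day, 8 December 2016).

21:45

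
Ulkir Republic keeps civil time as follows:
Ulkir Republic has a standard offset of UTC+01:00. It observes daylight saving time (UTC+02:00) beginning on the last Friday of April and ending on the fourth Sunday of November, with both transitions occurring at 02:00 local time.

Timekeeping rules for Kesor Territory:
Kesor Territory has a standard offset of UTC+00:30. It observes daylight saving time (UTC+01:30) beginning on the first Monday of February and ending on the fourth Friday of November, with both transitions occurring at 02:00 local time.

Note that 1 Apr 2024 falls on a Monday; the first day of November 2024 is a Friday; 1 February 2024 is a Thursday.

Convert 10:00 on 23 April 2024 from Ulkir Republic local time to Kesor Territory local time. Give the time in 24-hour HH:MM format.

1 April 2024 is a Monday, so Fridays fall on 5, 12, 19, 26; the last is April 26.
1 November 2024 is a Friday, so the first Sunday is November 3 and the fourth is November 24.
23 April 2024 does not fall between 26 April and 24 November, so daylight saving is not in effect and Ulkir Republic is at UTC+01:00.
10:00 Ulkir Republic − 1h = 09:00 UTC.
1 February 2024 is a Thursday, so the first Monday is February 5.
1 November 2024 is a Friday, so the first Friday is November 1 and the fourth is November 22.
At the standard offset (UTC+00:30), 09:00 UTC + 0h30m = 09:30 Kesor Territory standard time.
The standard-time date in Kesor Territory, 23 April 2024, falls between 5 February and 22 November, so daylight saving is in effect and Kesor Territory is at UTC+01:30.
09:00 UTC + 1h30m = 10:30 Kesor Territory.

10:30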